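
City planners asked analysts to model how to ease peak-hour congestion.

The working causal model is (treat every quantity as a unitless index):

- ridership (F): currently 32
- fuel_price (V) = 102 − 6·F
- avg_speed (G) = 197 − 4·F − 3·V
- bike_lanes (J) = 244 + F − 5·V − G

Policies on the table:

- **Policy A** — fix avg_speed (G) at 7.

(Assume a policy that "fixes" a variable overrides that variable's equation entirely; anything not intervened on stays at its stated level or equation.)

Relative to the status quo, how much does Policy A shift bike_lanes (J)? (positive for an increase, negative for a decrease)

Baseline:
  F = 32
  V = 102 − 6·32 = -90
  G = 197 − 4·32 − 3·(-90) = 339
  J = 244 + 32 − 5·(-90) − 339 = 387
Policy A (G := 7):
  F = 32
  V = 102 − 6·32 = -90
  G = 7
  J = 244 + 32 − 5·(-90) − 7 = 719
Change in J: 719 − 387 = 332

332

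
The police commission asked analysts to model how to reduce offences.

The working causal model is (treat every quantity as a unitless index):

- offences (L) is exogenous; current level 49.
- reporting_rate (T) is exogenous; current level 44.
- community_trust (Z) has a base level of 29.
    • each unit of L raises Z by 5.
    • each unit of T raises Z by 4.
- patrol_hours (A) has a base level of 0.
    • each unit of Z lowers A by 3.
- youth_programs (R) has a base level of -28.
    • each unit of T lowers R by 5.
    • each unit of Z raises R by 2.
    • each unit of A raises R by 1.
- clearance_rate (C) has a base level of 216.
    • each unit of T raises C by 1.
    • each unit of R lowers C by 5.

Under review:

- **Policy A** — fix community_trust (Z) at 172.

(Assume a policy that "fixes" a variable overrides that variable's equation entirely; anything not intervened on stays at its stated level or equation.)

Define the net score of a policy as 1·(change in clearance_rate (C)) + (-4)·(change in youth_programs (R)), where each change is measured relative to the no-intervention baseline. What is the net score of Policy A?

-2502

Baseline:
  L = 49
  T = 44
  Z = 29 + 5·49 + 4·44 = 450
  A = 0 − 3·450 = -1350
  R = -28 − 5·44 + 2·450 + (-1350) = -698
  C = 216 + 44 − 5·(-698) = 3750
Policy A (Z := 172):
  L = 49
  T = 44
  Z = 172
  A = 0 − 3·172 = -516
  R = -28 − 5·44 + 2·172 + (-516) = -420
  C = 216 + 44 − 5·(-420) = 2360
ΔC = 2360 − 3750 = -1390; ΔR = -420 − (-698) = 278
Score = 1·(-1390) + (-4)·278 = -2502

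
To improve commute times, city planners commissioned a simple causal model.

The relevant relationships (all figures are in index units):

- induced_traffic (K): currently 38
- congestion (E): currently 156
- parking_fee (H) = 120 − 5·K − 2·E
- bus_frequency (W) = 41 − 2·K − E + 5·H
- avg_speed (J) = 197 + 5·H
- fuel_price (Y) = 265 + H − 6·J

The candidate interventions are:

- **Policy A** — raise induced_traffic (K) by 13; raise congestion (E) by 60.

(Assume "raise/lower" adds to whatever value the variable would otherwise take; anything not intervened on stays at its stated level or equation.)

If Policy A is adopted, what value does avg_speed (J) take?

-2638

Policy A (K + 13, E + 60):
  K = 38 + 13 = 51
  E = 156 + 60 = 216
  H = 120 − 5·51 − 2·216 = -567
  J = 197 + 5·(-567) = -2638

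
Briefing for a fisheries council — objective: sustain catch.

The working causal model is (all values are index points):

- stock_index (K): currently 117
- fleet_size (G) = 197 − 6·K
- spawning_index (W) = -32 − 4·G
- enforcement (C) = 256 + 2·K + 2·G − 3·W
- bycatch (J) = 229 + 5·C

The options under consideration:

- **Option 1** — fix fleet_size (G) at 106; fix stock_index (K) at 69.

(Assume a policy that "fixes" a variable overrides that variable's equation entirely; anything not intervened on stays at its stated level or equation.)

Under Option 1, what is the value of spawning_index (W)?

Option 1 (G := 106, K := 69):
  K = 69
  G = 106
  W = -32 − 4·106 = -456

-456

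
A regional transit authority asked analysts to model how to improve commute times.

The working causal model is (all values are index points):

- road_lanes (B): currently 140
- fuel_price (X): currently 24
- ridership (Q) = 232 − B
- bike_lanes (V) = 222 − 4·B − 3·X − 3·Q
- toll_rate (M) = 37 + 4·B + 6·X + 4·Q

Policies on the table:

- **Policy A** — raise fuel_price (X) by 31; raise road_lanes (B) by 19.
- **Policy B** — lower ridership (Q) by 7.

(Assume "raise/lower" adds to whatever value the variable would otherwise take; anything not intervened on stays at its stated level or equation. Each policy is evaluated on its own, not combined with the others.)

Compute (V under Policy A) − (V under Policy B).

-133

Policy A (X + 31, B + 19):
  B = 140 + 19 = 159
  X = 24 + 31 = 55
  Q = 232 − 159 = 73
  V = 222 − 4·159 − 3·55 − 3·73 = -798
Policy B (Q − 7):
  B = 140
  X = 24
  Q = 232 − 140 (−7 from intervention) = 85
  V = 222 − 4·140 − 3·24 − 3·85 = -665
V: -798 − (-665) = -133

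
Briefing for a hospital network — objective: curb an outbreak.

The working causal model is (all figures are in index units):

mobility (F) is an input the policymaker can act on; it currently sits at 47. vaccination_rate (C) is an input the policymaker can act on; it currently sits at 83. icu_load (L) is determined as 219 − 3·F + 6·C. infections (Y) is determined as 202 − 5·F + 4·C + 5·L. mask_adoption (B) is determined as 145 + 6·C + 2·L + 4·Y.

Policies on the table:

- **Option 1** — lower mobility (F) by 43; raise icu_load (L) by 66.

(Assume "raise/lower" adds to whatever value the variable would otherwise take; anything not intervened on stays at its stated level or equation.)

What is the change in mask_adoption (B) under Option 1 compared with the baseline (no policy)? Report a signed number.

Baseline:
  F = 47
  C = 83
  L = 219 − 3·47 + 6·83 = 576
  Y = 202 − 5·47 + 4·83 + 5·576 = 3179
  B = 145 + 6·83 + 2·576 + 4·3179 = 14511
Option 1 (F − 43, L + 66):
  F = 47 − 43 = 4
  C = 83
  L = 219 − 3·4 + 6·83 (+66 from intervention) = 771
  Y = 202 − 5·4 + 4·83 + 5·771 = 4369
  B = 145 + 6·83 + 2·771 + 4·4369 = 19661
Change in B: 19661 − 14511 = 5150

5150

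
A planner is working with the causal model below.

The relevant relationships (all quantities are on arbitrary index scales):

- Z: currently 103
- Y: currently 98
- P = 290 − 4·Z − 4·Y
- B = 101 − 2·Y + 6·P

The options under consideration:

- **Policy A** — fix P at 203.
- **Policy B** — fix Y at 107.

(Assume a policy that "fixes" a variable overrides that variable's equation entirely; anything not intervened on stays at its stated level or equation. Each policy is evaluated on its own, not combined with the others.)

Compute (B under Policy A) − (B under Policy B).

Policy A (P := 203):
  Z = 103
  Y = 98
  P = 203
  B = 101 − 2·98 + 6·203 = 1123
Policy B (Y := 107):
  Z = 103
  Y = 107
  P = 290 − 4·103 − 4·107 = -550
  B = 101 − 2·107 + 6·(-550) = -3413
B: 1123 − (-3413) = 4536

4536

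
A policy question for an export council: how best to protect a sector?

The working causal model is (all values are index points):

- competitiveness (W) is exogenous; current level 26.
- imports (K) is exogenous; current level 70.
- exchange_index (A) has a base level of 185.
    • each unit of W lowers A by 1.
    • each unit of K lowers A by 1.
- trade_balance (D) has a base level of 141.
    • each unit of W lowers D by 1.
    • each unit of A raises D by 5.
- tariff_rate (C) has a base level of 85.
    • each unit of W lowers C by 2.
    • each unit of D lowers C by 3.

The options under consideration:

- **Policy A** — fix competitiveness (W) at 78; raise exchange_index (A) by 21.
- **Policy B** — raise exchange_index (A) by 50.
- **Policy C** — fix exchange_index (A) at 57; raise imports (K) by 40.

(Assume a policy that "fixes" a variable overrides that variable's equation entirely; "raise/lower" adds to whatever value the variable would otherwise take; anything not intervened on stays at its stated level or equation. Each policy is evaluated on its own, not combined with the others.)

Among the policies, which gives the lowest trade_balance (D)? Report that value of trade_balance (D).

353

Policy A (W := 78, A + 21):
  W = 78
  K = 70
  A = 185 − 78 − 70 (+21 from intervention) = 58
  D = 141 − 78 + 5·58 = 353
Policy B (A + 50):
  W = 26
  K = 70
  A = 185 − 26 − 70 (+50 from intervention) = 139
  D = 141 − 26 + 5·139 = 810
Policy C (A := 57, K + 40):
  W = 26
  K = 70 + 40 = 110
  A = 57
  D = 141 − 26 + 5·57 = 400
Comparing — Policy A: D=353, Policy B: D=810, Policy C: D=400. Lowest is 353 (Policy A).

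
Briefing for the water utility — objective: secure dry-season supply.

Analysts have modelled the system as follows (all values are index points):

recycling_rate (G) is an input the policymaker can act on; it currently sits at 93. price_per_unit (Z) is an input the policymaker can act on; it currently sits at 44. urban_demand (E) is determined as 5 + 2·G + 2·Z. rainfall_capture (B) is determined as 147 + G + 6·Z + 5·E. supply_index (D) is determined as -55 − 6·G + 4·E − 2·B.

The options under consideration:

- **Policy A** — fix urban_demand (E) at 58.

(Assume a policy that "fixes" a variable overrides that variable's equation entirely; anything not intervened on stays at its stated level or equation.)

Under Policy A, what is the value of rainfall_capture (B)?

794

Policy A (E := 58):
  G = 93
  Z = 44
  E = 58
  B = 147 + 93 + 6·44 + 5·58 = 794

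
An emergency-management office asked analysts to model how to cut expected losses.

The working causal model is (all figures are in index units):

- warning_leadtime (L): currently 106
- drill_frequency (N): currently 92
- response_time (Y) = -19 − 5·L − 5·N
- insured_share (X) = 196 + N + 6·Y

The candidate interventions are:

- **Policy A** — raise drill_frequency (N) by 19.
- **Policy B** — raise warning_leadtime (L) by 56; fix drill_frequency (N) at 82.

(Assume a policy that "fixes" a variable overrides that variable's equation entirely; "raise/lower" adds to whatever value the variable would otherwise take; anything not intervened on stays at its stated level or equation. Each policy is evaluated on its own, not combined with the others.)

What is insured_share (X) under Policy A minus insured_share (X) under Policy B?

Policy A (N + 19):
  L = 106
  N = 92 + 19 = 111
  Y = -19 − 5·106 − 5·111 = -1104
  X = 196 + 111 + 6·(-1104) = -6317
Policy B (L + 56, N := 82):
  L = 106 + 56 = 162
  N = 82
  Y = -19 − 5·162 − 5·82 = -1239
  X = 196 + 82 + 6·(-1239) = -7156
X: -6317 − (-7156) = 839

839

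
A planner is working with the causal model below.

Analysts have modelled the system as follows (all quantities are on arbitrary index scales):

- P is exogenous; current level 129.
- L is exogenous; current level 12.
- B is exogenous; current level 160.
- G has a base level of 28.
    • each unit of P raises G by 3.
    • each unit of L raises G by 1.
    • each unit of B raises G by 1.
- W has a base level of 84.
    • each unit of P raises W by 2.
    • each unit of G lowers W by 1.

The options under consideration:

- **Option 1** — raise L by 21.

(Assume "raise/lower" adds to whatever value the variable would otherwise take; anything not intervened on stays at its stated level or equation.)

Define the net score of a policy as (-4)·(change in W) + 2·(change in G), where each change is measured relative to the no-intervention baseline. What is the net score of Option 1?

Baseline:
  P = 129
  L = 12
  B = 160
  G = 28 + 3·129 + 12 + 160 = 587
  W = 84 + 2·129 − 587 = -245
Option 1 (L + 21):
  P = 129
  L = 12 + 21 = 33
  B = 160
  G = 28 + 3·129 + 33 + 160 = 608
  W = 84 + 2·129 − 608 = -266
ΔW = -266 − (-245) = -21; ΔG = 608 − 587 = 21
Score = (-4)·(-21) + 2·21 = 126

126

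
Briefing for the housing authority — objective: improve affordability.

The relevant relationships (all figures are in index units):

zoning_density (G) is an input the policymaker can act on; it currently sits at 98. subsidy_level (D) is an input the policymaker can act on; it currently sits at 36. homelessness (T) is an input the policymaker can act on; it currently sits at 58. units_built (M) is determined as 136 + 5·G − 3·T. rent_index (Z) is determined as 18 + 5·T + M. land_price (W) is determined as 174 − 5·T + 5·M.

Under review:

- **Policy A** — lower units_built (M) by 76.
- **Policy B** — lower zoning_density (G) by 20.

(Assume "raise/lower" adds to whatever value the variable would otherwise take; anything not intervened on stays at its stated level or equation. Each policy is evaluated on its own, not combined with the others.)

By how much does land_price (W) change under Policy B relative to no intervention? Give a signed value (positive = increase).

Baseline:
  G = 98
  T = 58
  M = 136 + 5·98 − 3·58 = 452
  W = 174 − 5·58 + 5·452 = 2144
Policy B (G − 20):
  G = 98 − 20 = 78
  T = 58
  M = 136 + 5·78 − 3·58 = 352
  W = 174 − 5·58 + 5·352 = 1644
Change in W: 1644 − 2144 = -500

-500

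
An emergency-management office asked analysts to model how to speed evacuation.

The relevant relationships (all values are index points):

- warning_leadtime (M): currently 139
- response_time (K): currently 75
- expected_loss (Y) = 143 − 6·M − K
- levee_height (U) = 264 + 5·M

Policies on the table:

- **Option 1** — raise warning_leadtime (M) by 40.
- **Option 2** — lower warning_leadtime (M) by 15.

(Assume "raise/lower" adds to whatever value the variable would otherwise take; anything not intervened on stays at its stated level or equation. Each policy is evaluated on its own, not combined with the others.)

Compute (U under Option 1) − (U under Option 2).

275

Option 1 (M + 40):
  M = 139 + 40 = 179
  U = 264 + 5·179 = 1159
Option 2 (M − 15):
  M = 139 − 15 = 124
  U = 264 + 5·124 = 884
U: 1159 − 884 = 275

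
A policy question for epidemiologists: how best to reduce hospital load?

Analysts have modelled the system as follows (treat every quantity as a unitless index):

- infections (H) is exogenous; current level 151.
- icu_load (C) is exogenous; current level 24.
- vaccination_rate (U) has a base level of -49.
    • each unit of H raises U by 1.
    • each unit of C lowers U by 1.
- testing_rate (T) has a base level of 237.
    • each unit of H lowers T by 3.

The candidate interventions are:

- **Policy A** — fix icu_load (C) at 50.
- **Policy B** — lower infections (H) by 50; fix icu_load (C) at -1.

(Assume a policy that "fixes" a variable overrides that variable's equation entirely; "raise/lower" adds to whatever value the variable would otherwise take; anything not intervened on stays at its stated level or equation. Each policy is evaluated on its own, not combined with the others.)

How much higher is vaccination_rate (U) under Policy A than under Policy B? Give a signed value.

Policy A (C := 50):
  H = 151
  C = 50
  U = -49 + 151 − 50 = 52
Policy B (H − 50, C := -1):
  H = 151 − 50 = 101
  C = -1
  U = -49 + 101 − (-1) = 53
U: 52 − 53 = -1

-1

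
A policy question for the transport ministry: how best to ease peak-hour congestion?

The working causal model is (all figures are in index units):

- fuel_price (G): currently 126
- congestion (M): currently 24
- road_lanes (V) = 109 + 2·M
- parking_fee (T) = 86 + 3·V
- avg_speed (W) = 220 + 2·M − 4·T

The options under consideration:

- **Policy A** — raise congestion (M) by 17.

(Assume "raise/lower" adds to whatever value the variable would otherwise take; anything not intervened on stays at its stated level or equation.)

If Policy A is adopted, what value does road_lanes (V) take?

191

Policy A (M + 17):
  M = 24 + 17 = 41
  V = 109 + 2·41 = 191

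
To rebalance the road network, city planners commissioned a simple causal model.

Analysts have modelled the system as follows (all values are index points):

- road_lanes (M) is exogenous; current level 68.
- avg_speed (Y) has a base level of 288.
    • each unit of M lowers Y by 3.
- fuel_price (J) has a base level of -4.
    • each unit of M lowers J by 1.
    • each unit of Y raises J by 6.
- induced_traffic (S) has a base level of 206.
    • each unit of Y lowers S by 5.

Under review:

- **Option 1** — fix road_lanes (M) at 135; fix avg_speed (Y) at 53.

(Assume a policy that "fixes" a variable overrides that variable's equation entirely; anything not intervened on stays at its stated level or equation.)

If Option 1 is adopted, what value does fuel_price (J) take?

179

Option 1 (M := 135, Y := 53):
  M = 135
  Y = 53
  J = -4 − 135 + 6·53 = 179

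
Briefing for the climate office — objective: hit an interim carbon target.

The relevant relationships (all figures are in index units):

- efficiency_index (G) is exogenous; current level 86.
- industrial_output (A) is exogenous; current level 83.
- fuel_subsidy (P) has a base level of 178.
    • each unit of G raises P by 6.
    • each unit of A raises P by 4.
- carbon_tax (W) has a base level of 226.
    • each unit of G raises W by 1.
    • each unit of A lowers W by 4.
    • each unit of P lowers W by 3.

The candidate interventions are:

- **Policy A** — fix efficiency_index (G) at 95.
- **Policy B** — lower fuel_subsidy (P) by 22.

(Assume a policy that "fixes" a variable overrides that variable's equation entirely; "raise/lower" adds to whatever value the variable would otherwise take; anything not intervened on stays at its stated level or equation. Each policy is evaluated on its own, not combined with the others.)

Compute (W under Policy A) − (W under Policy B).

Policy A (G := 95):
  G = 95
  A = 83
  P = 178 + 6·95 + 4·83 = 1080
  W = 226 + 95 − 4·83 − 3·1080 = -3251
Policy B (P − 22):
  G = 86
  A = 83
  P = 178 + 6·86 + 4·83 (−22 from intervention) = 1004
  W = 226 + 86 − 4·83 − 3·1004 = -3032
W: -3251 − (-3032) = -219

-219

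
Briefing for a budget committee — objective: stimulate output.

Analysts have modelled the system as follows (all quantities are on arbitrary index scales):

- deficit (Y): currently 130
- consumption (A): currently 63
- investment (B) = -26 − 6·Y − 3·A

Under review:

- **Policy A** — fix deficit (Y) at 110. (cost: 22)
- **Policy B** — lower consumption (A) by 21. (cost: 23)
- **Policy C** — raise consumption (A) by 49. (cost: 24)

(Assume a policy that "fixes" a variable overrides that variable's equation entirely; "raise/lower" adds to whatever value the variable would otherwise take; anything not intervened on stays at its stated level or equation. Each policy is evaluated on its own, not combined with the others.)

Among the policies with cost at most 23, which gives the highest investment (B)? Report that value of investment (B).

-875

Policy A (Y := 110):
  Y = 110
  A = 63
  B = -26 − 6·110 − 3·63 = -875
Policy B (A − 21):
  Y = 130
  A = 63 − 21 = 42
  B = -26 − 6·130 − 3·42 = -932
Comparing — Policy A: B=-875, Policy B: B=-932. Highest is -875 (Policy A).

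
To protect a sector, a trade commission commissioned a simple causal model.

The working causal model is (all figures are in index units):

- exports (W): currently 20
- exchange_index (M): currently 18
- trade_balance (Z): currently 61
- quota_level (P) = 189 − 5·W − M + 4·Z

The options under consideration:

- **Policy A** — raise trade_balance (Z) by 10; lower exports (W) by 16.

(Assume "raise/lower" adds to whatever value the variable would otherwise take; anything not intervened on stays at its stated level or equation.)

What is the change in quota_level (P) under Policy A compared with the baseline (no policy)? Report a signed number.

120

Baseline:
  W = 20
  M = 18
  Z = 61
  P = 189 − 5·20 − 18 + 4·61 = 315
Policy A (Z + 10, W − 16):
  W = 20 − 16 = 4
  M = 18
  Z = 61 + 10 = 71
  P = 189 − 5·4 − 18 + 4·71 = 435
Change in P: 435 − 315 = 120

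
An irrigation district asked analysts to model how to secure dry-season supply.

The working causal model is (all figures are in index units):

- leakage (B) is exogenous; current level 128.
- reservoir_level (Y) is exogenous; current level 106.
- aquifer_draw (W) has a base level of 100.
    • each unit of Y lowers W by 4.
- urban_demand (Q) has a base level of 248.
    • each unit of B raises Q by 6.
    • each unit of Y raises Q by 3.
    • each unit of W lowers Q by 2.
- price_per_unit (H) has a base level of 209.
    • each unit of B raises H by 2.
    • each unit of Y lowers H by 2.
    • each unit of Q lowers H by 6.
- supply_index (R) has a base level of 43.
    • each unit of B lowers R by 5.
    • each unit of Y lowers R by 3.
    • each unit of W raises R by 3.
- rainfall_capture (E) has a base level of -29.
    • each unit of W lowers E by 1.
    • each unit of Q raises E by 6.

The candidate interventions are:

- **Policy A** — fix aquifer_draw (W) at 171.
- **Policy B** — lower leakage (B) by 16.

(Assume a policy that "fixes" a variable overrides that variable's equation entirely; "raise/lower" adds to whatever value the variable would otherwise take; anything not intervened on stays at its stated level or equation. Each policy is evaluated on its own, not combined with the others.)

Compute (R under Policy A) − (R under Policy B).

1405

Policy A (W := 171):
  B = 128
  Y = 106
  W = 171
  R = 43 − 5·128 − 3·106 + 3·171 = -402
Policy B (B − 16):
  B = 128 − 16 = 112
  Y = 106
  W = 100 − 4·106 = -324
  R = 43 − 5·112 − 3·106 + 3·(-324) = -1807
R: -402 − (-1807) = 1405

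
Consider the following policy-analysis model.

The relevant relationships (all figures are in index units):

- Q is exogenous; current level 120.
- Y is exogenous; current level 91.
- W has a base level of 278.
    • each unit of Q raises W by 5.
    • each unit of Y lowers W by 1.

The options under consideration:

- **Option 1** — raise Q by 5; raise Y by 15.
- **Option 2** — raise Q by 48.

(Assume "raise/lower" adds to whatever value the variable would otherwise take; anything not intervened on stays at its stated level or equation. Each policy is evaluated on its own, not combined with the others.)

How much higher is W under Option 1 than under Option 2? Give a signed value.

-230

Option 1 (Q + 5, Y + 15):
  Q = 120 + 5 = 125
  Y = 91 + 15 = 106
  W = 278 + 5·125 − 106 = 797
Option 2 (Q + 48):
  Q = 120 + 48 = 168
  Y = 91
  W = 278 + 5·168 − 91 = 1027
W: 797 − 1027 = -230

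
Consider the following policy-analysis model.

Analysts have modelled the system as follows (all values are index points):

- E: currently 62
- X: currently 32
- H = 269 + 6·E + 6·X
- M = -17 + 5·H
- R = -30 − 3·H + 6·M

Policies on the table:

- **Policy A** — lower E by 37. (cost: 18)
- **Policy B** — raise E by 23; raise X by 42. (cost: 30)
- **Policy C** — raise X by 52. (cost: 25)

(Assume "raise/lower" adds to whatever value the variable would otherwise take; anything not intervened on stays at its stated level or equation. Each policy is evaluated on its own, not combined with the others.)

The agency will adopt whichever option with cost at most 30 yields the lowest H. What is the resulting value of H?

611

Policy A (E − 37):
  E = 62 − 37 = 25
  X = 32
  H = 269 + 6·25 + 6·32 = 611
Policy B (E + 23, X + 42):
  E = 62 + 23 = 85
  X = 32 + 42 = 74
  H = 269 + 6·85 + 6·74 = 1223
Policy C (X + 52):
  E = 62
  X = 32 + 52 = 84
  H = 269 + 6·62 + 6·84 = 1145
Comparing — Policy A: H=611, Policy B: H=1223, Policy C: H=1145. Lowest is 611 (Policy A).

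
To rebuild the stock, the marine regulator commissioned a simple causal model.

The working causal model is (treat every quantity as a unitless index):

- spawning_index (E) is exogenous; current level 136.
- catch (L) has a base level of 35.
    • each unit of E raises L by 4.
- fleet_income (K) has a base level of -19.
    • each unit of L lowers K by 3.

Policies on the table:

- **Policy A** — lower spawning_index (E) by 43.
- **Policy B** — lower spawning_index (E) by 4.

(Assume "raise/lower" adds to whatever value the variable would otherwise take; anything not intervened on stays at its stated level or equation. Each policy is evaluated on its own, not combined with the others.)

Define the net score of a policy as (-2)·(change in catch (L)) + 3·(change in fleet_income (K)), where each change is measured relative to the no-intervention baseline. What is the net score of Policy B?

176

Baseline:
  E = 136
  L = 35 + 4·136 = 579
  K = -19 − 3·579 = -1756
Policy B (E − 4):
  E = 136 − 4 = 132
  L = 35 + 4·132 = 563
  K = -19 − 3·563 = -1708
ΔL = 563 − 579 = -16; ΔK = -1708 − (-1756) = 48
Score = (-2)·(-16) + 3·48 = 176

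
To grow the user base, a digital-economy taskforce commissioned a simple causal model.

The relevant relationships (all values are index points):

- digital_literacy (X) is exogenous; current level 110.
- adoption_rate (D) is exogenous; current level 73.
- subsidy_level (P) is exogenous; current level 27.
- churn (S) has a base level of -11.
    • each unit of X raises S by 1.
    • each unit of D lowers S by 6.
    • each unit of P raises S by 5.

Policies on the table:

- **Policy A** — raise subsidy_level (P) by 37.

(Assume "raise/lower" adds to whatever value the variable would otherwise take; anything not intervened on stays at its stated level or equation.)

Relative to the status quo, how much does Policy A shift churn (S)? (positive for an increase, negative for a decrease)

Baseline:
  X = 110
  D = 73
  P = 27
  S = -11 + 110 − 6·73 + 5·27 = -204
Policy A (P + 37):
  X = 110
  D = 73
  P = 27 + 37 = 64
  S = -11 + 110 − 6·73 + 5·64 = -19
Change in S: -19 − (-204) = 185

185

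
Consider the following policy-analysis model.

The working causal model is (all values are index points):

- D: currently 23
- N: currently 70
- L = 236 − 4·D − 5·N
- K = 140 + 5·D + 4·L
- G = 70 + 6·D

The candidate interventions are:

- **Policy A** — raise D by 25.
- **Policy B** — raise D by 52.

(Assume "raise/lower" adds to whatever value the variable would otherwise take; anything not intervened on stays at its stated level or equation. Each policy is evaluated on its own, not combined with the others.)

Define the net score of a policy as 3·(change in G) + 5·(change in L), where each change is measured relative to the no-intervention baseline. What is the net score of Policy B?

-104

Baseline:
  D = 23
  N = 70
  L = 236 − 4·23 − 5·70 = -206
  G = 70 + 6·23 = 208
Policy B (D + 52):
  D = 23 + 52 = 75
  N = 70
  L = 236 − 4·75 − 5·70 = -414
  G = 70 + 6·75 = 520
ΔG = 520 − 208 = 312; ΔL = -414 − (-206) = -208
Score = 3·312 + 5·(-208) = -104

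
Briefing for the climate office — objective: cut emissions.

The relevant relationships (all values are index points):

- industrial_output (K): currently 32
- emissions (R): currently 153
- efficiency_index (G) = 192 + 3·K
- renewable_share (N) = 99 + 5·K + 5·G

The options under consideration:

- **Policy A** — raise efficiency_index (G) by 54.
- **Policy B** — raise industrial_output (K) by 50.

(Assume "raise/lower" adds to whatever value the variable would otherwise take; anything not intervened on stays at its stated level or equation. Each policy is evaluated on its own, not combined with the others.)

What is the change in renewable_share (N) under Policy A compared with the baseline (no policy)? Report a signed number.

270

Baseline:
  K = 32
  G = 192 + 3·32 = 288
  N = 99 + 5·32 + 5·288 = 1699
Policy A (G + 54):
  K = 32
  G = 192 + 3·32 (+54 from intervention) = 342
  N = 99 + 5·32 + 5·342 = 1969
Change in N: 1969 − 1699 = 270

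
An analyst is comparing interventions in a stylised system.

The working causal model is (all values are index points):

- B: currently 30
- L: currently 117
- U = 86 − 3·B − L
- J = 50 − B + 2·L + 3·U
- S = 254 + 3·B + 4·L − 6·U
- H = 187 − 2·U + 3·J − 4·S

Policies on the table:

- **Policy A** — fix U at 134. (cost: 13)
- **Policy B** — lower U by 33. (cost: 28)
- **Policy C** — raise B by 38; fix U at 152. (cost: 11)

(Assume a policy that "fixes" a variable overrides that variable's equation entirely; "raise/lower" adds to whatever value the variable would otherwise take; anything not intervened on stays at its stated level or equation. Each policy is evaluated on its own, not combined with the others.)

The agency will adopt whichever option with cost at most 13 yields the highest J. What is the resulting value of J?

Policy A (U := 134):
  B = 30
  L = 117
  U = 134
  J = 50 − 30 + 2·117 + 3·134 = 656
Policy C (B + 38, U := 152):
  B = 30 + 38 = 68
  L = 117
  U = 152
  J = 50 − 68 + 2·117 + 3·152 = 672
Comparing — Policy A: J=656, Policy C: J=672. Highest is 672 (Policy C).

672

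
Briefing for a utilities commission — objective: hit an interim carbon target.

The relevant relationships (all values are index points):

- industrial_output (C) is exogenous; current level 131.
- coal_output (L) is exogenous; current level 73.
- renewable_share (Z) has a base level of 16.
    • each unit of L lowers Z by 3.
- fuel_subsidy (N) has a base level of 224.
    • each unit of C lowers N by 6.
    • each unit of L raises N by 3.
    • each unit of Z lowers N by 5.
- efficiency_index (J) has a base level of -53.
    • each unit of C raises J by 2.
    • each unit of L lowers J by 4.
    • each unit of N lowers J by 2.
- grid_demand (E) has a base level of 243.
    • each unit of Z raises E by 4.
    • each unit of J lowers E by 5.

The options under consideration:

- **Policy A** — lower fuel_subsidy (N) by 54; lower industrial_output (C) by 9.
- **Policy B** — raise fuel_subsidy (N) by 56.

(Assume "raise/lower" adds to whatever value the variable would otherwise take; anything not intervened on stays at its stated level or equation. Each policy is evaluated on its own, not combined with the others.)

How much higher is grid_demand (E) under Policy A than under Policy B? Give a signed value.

-470

Policy A (N − 54, C − 9):
  C = 131 − 9 = 122
  L = 73
  Z = 16 − 3·73 = -203
  N = 224 − 6·122 + 3·73 − 5·(-203) (−54 from intervention) = 672
  J = -53 + 2·122 − 4·73 − 2·672 = -1445
  E = 243 + 4·(-203) − 5·(-1445) = 6656
Policy B (N + 56):
  C = 131
  L = 73
  Z = 16 − 3·73 = -203
  N = 224 − 6·131 + 3·73 − 5·(-203) (+56 from intervention) = 728
  J = -53 + 2·131 − 4·73 − 2·728 = -1539
  E = 243 + 4·(-203) − 5·(-1539) = 7126
E: 6656 − 7126 = -470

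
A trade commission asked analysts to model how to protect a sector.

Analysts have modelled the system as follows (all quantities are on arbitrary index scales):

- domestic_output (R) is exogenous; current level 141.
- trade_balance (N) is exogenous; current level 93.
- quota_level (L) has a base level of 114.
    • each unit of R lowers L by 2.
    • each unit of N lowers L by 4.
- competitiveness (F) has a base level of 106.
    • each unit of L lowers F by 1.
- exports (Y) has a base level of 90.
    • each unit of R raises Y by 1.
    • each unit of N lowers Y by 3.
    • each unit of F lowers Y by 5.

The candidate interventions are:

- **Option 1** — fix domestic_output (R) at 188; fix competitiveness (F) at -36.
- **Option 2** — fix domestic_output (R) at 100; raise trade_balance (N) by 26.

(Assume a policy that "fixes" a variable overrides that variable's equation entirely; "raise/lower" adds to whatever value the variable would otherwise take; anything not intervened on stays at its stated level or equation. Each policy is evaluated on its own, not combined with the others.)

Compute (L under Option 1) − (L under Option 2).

-72

Option 1 (R := 188, F := -36):
  R = 188
  N = 93
  L = 114 − 2·188 − 4·93 = -634
Option 2 (R := 100, N + 26):
  R = 100
  N = 93 + 26 = 119
  L = 114 − 2·100 − 4·119 = -562
L: -634 − (-562) = -72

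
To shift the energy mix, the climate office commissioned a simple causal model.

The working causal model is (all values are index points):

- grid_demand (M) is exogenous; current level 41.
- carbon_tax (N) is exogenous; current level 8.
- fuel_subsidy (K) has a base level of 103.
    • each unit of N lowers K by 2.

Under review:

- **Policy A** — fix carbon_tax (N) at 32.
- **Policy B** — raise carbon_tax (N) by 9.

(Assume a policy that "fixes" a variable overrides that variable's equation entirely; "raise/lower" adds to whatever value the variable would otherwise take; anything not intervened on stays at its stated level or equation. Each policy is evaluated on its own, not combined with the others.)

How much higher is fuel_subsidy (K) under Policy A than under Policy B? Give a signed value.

Policy A (N := 32):
  N = 32
  K = 103 − 2·32 = 39
Policy B (N + 9):
  N = 8 + 9 = 17
  K = 103 − 2·17 = 69
K: 39 − 69 = -30

-30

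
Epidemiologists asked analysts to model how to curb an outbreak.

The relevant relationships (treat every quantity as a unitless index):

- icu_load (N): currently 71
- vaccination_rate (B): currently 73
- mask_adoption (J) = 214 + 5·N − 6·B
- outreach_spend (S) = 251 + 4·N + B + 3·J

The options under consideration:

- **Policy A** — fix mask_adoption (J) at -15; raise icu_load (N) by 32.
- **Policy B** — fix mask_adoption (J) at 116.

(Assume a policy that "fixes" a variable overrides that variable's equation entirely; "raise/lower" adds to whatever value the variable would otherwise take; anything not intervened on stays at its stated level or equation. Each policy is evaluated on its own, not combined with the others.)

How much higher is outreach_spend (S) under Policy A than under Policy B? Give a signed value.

Policy A (J := -15, N + 32):
  N = 71 + 32 = 103
  B = 73
  J = -15
  S = 251 + 4·103 + 73 + 3·(-15) = 691
Policy B (J := 116):
  N = 71
  B = 73
  J = 116
  S = 251 + 4·71 + 73 + 3·116 = 956
S: 691 − 956 = -265

-265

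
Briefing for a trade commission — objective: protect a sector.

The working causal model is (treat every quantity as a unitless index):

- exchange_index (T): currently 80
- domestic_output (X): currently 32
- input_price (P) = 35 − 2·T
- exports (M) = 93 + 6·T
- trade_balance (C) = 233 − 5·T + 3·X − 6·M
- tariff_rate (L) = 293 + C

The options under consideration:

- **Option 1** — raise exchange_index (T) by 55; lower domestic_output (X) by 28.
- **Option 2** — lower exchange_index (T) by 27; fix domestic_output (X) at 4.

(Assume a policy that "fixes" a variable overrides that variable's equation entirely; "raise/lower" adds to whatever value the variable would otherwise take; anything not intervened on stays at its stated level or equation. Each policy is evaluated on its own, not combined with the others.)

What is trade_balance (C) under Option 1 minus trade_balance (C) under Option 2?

-3362

Option 1 (T + 55, X − 28):
  T = 80 + 55 = 135
  X = 32 − 28 = 4
  M = 93 + 6·135 = 903
  C = 233 − 5·135 + 3·4 − 6·903 = -5848
Option 2 (T − 27, X := 4):
  T = 80 − 27 = 53
  X = 4
  M = 93 + 6·53 = 411
  C = 233 − 5·53 + 3·4 − 6·411 = -2486
C: -5848 − (-2486) = -3362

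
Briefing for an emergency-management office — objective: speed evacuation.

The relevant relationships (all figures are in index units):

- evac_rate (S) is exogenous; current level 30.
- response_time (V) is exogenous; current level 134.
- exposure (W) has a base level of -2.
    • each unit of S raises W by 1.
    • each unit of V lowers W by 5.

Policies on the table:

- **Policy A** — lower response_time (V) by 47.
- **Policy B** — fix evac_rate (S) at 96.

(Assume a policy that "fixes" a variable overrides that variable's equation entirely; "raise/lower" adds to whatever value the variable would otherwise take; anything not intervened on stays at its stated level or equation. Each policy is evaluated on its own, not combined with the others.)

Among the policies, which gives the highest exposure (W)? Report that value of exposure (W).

Policy A (V − 47):
  S = 30
  V = 134 − 47 = 87
  W = -2 + 30 − 5·87 = -407
Policy B (S := 96):
  S = 96
  V = 134
  W = -2 + 96 − 5·134 = -576
Comparing — Policy A: W=-407, Policy B: W=-576. Highest is -407 (Policy A).

-407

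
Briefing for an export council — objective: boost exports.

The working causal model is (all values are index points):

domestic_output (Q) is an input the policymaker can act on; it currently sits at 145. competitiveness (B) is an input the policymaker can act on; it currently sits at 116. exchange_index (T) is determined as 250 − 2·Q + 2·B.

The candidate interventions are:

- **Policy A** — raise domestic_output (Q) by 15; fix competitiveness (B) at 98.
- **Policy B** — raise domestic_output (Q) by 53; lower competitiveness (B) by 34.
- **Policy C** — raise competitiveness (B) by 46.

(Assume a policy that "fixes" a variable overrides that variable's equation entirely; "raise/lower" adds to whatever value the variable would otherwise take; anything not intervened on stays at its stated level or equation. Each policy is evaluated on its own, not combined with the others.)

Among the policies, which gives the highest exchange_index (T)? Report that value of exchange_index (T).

284

Policy A (Q + 15, B := 98):
  Q = 145 + 15 = 160
  B = 98
  T = 250 − 2·160 + 2·98 = 126
Policy B (Q + 53, B − 34):
  Q = 145 + 53 = 198
  B = 116 − 34 = 82
  T = 250 − 2·198 + 2·82 = 18
Policy C (B + 46):
  Q = 145
  B = 116 + 46 = 162
  T = 250 − 2·145 + 2·162 = 284
Comparing — Policy A: T=126, Policy B: T=18, Policy C: T=284. Highest is 284 (Policy C).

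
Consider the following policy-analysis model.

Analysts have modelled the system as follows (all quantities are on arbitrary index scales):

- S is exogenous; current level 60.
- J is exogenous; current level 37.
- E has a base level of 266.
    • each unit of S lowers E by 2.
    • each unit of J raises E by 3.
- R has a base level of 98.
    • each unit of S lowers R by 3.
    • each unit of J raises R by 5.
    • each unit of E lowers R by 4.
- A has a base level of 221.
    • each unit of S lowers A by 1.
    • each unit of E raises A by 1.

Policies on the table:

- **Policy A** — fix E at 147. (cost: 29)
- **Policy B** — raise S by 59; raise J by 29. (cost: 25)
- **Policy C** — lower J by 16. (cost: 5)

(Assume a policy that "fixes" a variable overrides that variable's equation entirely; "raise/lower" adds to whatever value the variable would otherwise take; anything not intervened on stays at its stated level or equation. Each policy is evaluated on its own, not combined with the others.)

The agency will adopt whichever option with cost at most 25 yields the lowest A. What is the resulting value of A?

Policy B (S + 59, J + 29):
  S = 60 + 59 = 119
  J = 37 + 29 = 66
  E = 266 − 2·119 + 3·66 = 226
  A = 221 − 119 + 226 = 328
Policy C (J − 16):
  S = 60
  J = 37 − 16 = 21
  E = 266 − 2·60 + 3·21 = 209
  A = 221 − 60 + 209 = 370
Comparing — Policy B: A=328, Policy C: A=370. Lowest is 328 (Policy B).

328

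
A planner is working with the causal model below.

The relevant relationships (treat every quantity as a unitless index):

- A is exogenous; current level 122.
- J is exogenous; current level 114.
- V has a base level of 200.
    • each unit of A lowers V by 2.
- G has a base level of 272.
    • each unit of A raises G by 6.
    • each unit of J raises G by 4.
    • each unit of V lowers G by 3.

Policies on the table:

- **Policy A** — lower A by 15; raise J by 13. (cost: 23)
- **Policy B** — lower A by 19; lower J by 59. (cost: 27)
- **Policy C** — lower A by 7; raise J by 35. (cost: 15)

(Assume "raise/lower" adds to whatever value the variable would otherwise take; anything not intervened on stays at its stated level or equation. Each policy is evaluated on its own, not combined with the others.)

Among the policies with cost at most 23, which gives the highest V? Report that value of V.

Policy A (A − 15, J + 13):
  A = 122 − 15 = 107
  V = 200 − 2·107 = -14
Policy C (A − 7, J + 35):
  A = 122 − 7 = 115
  V = 200 − 2·115 = -30
Comparing — Policy A: V=-14, Policy C: V=-30. Highest is -14 (Policy A).

-14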